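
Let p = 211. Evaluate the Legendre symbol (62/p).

Euler's criterion: (62/211) ≡ 62^105 (mod 211).
62^2 ≡ 46 (mod 211)
62^4 ≡ 6 (mod 211)
62^8 ≡ 36 (mod 211)
62^16 ≡ 30 (mod 211)
62^32 ≡ 56 (mod 211)
62^64 ≡ 182 (mod 211)
62^105 = 62^(64+32+8+1) ≡ 1 (mod 211).
Result is 1, so (62/211) = 1.

1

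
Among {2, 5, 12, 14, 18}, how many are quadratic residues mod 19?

(2/19) = -1 → non-residue.
(5/19) = +1 → QR.
(12/19) = -1 → non-residue.
(14/19) = -1 → non-residue.
(18/19) = -1 → non-residue.
Total quadratic residues among the 5: 1.

1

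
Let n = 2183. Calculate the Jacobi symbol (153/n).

-1

Reciprocity: 153 ≡ 1 and 2183 ≡ 3 (mod 4), so (153/2183) = +(2183/153).
Reduce top mod 153: now compute (41/153).
Reciprocity: 41 ≡ 1 and 153 ≡ 1 (mod 4), so (41/153) = +(153/41).
Reduce top mod 41: now compute (30/41).
Pull out 2: since 41 ≡ 1 (mod 8), (2/41) = +1.
Reciprocity: 15 ≡ 3 and 41 ≡ 1 (mod 4), so (15/41) = +(41/15).
Reduce top mod 15: now compute (11/15).
Reciprocity: 11 ≡ 3 and 15 ≡ 3 (mod 4), so (11/15) = −(15/11).
Reduce top mod 11: now compute (4/11).
Pull out 2^2: since 11 ≡ 3 (mod 8), (2/11) = -1, so (2/11)^2 = +1.
Reached (1/11) = 1. Collecting the sign flips along the way, the symbol is -1.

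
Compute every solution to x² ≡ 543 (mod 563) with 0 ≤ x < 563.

150, 413

Since 563 ≡ 3 (mod 4), a square root of 543 is 543^((563+1)/4) = 543^141 mod 563.
Repeated squaring: 543^2≡400, 543^4≡108, 543^8≡404, 543^16≡509, 543^32≡101, 543^64≡67, 543^128≡548 (mod 563).
543^141 = 543^(128+8+4+1) ≡ 413 (mod 563).
Check: 413² = 170569 ≡ 543 (mod 563). The two roots are 150 and 413.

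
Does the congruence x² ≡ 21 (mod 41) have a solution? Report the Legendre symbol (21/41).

Reciprocity: 21 ≡ 1 and 41 ≡ 1 (mod 4), so (21/41) = +(41/21).
Reduce top mod 21: now compute (20/21).
Pull out 2^2: since 21 ≡ 5 (mod 8), (2/21) = -1, so (2/21)^2 = +1.
Reciprocity: 5 ≡ 1 and 21 ≡ 1 (mod 4), so (5/21) = +(21/5).
Reduce top mod 5: now compute (1/5).
Reached (1/5) = 1. Collecting the sign flips along the way, the symbol is +1.

1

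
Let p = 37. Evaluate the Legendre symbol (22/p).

-1

Pull out 2: since 37 ≡ 5 (mod 8), (2/37) = -1.
Reciprocity: 11 ≡ 3 and 37 ≡ 1 (mod 4), so (11/37) = +(37/11).
Reduce top mod 11: now compute (4/11).
Pull out 2^2: since 11 ≡ 3 (mod 8), (2/11) = -1, so (2/11)^2 = +1.
Reached (1/11) = 1. Collecting the sign flips along the way, the symbol is -1.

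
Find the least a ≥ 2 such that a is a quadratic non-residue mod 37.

2

(2/37) = −1, so 2 is the smallest positive non-residue mod 37.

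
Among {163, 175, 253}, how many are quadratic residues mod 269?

(163/269) = -1 → non-residue.
(175/269) = -1 → non-residue.
(253/269) = +1 → QR.
Total quadratic residues among the 3: 1.

1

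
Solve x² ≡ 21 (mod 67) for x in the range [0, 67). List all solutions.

Since 67 ≡ 3 (mod 4), a square root of 21 is 21^((67+1)/4) = 21^17 mod 67.
Repeated squaring: 21^2≡39, 21^4≡47, 21^8≡65, 21^16≡4 (mod 67).
21^17 = 21^(16+1) ≡ 17 (mod 67).
Check: 17² = 289 ≡ 21 (mod 67). The two roots are 17 and 50.

17, 50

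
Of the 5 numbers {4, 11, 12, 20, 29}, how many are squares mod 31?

2

(4/31) = +1 → QR.
(11/31) = -1 → non-residue.
(12/31) = -1 → non-residue.
(20/31) = +1 → QR.
(29/31) = -1 → non-residue.
Total quadratic residues among the 5: 2.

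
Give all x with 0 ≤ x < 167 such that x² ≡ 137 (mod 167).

Since 167 ≡ 3 (mod 4), a square root of 137 is 137^((167+1)/4) = 137^42 mod 167.
Repeated squaring: 137^2≡65, 137^4≡50, 137^8≡162, 137^16≡25, 137^32≡124 (mod 167).
137^42 = 137^(32+8+2) ≡ 114 (mod 167).
Check: 114² = 12996 ≡ 137 (mod 167). The two roots are 53 and 114.

53, 114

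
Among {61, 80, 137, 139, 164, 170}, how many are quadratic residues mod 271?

(61/271) = +1 → QR.
(80/271) = +1 → QR.
(137/271) = -1 → non-residue.
(139/271) = +1 → QR.
(164/271) = +1 → QR.
(170/271) = +1 → QR.
Total quadratic residues among the 6: 5.

5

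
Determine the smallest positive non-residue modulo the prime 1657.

(2/1657) = +1, so 2 is a residue.
(3/1657) = +1, so 3 is a residue.
(4/1657) = +1, so 4 is a residue.
(5/1657) = −1, so 5 is the smallest positive non-residue mod 1657.

5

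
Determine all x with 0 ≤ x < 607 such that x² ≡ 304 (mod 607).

97, 510

Since 607 ≡ 3 (mod 4), a square root of 304 is 304^((607+1)/4) = 304^152 mod 607.
Repeated squaring: 304^2≡152, 304^4≡38, 304^8≡230, 304^16≡91, 304^32≡390, 304^64≡350, 304^128≡493 (mod 607).
304^152 = 304^(128+16+8) ≡ 97 (mod 607).
Check: 97² = 9409 ≡ 304 (mod 607). The two roots are 97 and 510.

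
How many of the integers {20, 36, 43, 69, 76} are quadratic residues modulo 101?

(20/101) = +1 → QR.
(36/101) = +1 → QR.
(43/101) = +1 → QR.
(69/101) = -1 → non-residue.
(76/101) = +1 → QR.
Total quadratic residues among the 5: 4.

4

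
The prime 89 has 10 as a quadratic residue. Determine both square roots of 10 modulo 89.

30, 59

89 ≡ 1 (mod 4), so we find a root by search.
Trying successive values, 30² = 900 ≡ 10 (mod 89). The other root is 89 − 30 = 59.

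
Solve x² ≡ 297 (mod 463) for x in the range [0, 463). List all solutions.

Since 463 ≡ 3 (mod 4), a square root of 297 is 297^((463+1)/4) = 297^116 mod 463.
Repeated squaring: 297^2≡239, 297^4≡172, 297^8≡415, 297^16≡452, 297^32≡121, 297^64≡288 (mod 463).
297^116 = 297^(64+32+16+4) ≡ 173 (mod 463).
Check: 173² = 29929 ≡ 297 (mod 463). The two roots are 173 and 290.

173, 290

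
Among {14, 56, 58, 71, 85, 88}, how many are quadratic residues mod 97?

2

(14/97) = -1 → non-residue.
(56/97) = -1 → non-residue.
(58/97) = -1 → non-residue.
(71/97) = -1 → non-residue.
(85/97) = +1 → QR.
(88/97) = +1 → QR.
Total quadratic residues among the 6: 2.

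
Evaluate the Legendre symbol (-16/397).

First reduce: -16 ≡ 381 (mod 397).
Reciprocity: 381 ≡ 1 and 397 ≡ 1 (mod 4), so (381/397) = +(397/381).
Reduce top mod 381: now compute (16/381).
Pull out 2^4: since 381 ≡ 5 (mod 8), (2/381) = -1, so (2/381)^4 = +1.
Reached (1/381) = 1. Collecting the sign flips along the way, the symbol is +1.

1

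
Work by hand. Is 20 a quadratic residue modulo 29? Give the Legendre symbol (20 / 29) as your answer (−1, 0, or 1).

Pull out 2^2: since 29 ≡ 5 (mod 8), (2/29) = -1, so (2/29)^2 = +1.
Reciprocity: 5 ≡ 1 and 29 ≡ 1 (mod 4), so (5/29) = +(29/5).
Reduce top mod 5: now compute (4/5).
Pull out 2^2: since 5 ≡ 5 (mod 8), (2/5) = -1, so (2/5)^2 = +1.
Reached (1/5) = 1. Collecting the sign flips along the way, the symbol is +1.

1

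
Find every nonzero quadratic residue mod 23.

Square k = 1,…,11 (k and 23−k give the same square):
1²=1, 2²=4, 3²=9, 4²=16, 5²≡2, 6²≡13, 7²≡3, 8²≡18, 9²≡12, 10²≡8, 11²≡6 (mod 23).
So the quadratic residues mod 23 are {1, 2, 3, 4, 6, 8, 9, 12, 13, 16, 18}.

1,2,3,4,6,8,9,12,13,16,18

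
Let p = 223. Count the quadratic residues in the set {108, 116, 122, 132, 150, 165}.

(108/223) = -1 → non-residue.
(116/223) = +1 → QR.
(122/223) = -1 → non-residue.
(132/223) = +1 → QR.
(150/223) = -1 → non-residue.
(165/223) = -1 → non-residue.
Total quadratic residues among the 6: 2.

2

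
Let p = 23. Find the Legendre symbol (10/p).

-1

Pull out 2: since 23 ≡ 7 (mod 8), (2/23) = +1.
Reciprocity: 5 ≡ 1 and 23 ≡ 3 (mod 4), so (5/23) = +(23/5).
Reduce top mod 5: now compute (3/5).
Reciprocity: 3 ≡ 3 and 5 ≡ 1 (mod 4), so (3/5) = +(5/3).
Reduce top mod 3: now compute (2/3).
Pull out 2: since 3 ≡ 3 (mod 8), (2/3) = -1.
Reached (1/3) = 1. Collecting the sign flips along the way, the symbol is -1.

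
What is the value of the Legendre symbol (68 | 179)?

Euler's criterion: (68/179) ≡ 68^89 (mod 179).
68^2 ≡ 149 (mod 179)
68^4 ≡ 5 (mod 179)
68^8 ≡ 25 (mod 179)
68^16 ≡ 88 (mod 179)
68^32 ≡ 47 (mod 179)
68^64 ≡ 61 (mod 179)
68^89 = 68^(64+16+8+1) ≡ 1 (mod 179).
Result is 1, so (68/179) = 1.

1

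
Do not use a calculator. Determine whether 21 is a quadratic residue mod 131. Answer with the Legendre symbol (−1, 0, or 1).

Euler's criterion: (21/131) ≡ 21^65 (mod 131).
21^2 ≡ 48 (mod 131)
21^4 ≡ 77 (mod 131)
21^8 ≡ 34 (mod 131)
21^16 ≡ 108 (mod 131)
21^32 ≡ 5 (mod 131)
21^64 ≡ 25 (mod 131)
21^65 = 21^(64+1) ≡ 1 (mod 131).
Result is 1, so (21/131) = 1.

1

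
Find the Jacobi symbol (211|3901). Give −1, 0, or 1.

Reciprocity: 211 ≡ 3 and 3901 ≡ 1 (mod 4), so (211/3901) = +(3901/211).
Reduce top mod 211: now compute (103/211).
Reciprocity: 103 ≡ 3 and 211 ≡ 3 (mod 4), so (103/211) = −(211/103).
Reduce top mod 103: now compute (5/103).
Reciprocity: 5 ≡ 1 and 103 ≡ 3 (mod 4), so (5/103) = +(103/5).
Reduce top mod 5: now compute (3/5).
Reciprocity: 3 ≡ 3 and 5 ≡ 1 (mod 4), so (3/5) = +(5/3).
Reduce top mod 3: now compute (2/3).
Pull out 2: since 3 ≡ 3 (mod 8), (2/3) = -1.
Reached (1/3) = 1. Collecting the sign flips along the way, the symbol is +1.

1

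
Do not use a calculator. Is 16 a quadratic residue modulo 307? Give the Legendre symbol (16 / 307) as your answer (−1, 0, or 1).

1

Pull out 2^4: since 307 ≡ 3 (mod 8), (2/307) = -1, so (2/307)^4 = +1.
Reached (1/307) = 1. Collecting the sign flips along the way, the symbol is +1.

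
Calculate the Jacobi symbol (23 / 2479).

-1

Reciprocity: 23 ≡ 3 and 2479 ≡ 3 (mod 4), so (23/2479) = −(2479/23).
Reduce top mod 23: now compute (18/23).
Pull out 2: since 23 ≡ 7 (mod 8), (2/23) = +1.
Reciprocity: 9 ≡ 1 and 23 ≡ 3 (mod 4), so (9/23) = +(23/9).
Reduce top mod 9: now compute (5/9).
Reciprocity: 5 ≡ 1 and 9 ≡ 1 (mod 4), so (5/9) = +(9/5).
Reduce top mod 5: now compute (4/5).
Pull out 2^2: since 5 ≡ 5 (mod 8), (2/5) = -1, so (2/5)^2 = +1.
Reached (1/5) = 1. Collecting the sign flips along the way, the symbol is -1.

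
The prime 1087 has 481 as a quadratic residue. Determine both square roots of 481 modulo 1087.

Since 1087 ≡ 3 (mod 4), a square root of 481 is 481^((1087+1)/4) = 481^272 mod 1087.
Repeated squaring: 481^2≡917, 481^4≡638, 481^8≡506, 481^16≡591, 481^32≡354, 481^64≡311, 481^128≡1065, 481^256≡484 (mod 1087).
481^272 = 481^(256+16) ≡ 163 (mod 1087).
Check: 163² = 26569 ≡ 481 (mod 1087). The two roots are 163 and 924.

163, 924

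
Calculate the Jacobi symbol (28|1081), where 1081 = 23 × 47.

Pull out 2^2: since 1081 ≡ 1 (mod 8), (2/1081) = +1, so (2/1081)^2 = +1.
Reciprocity: 7 ≡ 3 and 1081 ≡ 1 (mod 4), so (7/1081) = +(1081/7).
Reduce top mod 7: now compute (3/7).
Reciprocity: 3 ≡ 3 and 7 ≡ 3 (mod 4), so (3/7) = −(7/3).
Reduce top mod 3: now compute (1/3).
Reached (1/3) = 1. Collecting the sign flips along the way, the symbol is -1.

-1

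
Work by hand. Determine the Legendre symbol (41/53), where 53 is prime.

Euler's criterion: (41/53) ≡ 41^26 (mod 53).
41^2 ≡ 38 (mod 53)
41^4 ≡ 13 (mod 53)
41^8 ≡ 10 (mod 53)
41^16 ≡ 47 (mod 53)
41^26 = 41^(16+8+2) ≡ 52 (mod 53).
Result is 52 ≡ −1, so (41/53) = −1.

-1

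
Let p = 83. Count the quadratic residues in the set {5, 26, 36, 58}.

2

(5/83) = -1 → non-residue.
(26/83) = +1 → QR.
(36/83) = +1 → QR.
(58/83) = -1 → non-residue.
Total quadratic residues among the 4: 2.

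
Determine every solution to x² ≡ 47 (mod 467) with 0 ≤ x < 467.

72, 395

Since 467 ≡ 3 (mod 4), a square root of 47 is 47^((467+1)/4) = 47^117 mod 467.
Repeated squaring: 47^2≡341, 47^4≡465, 47^8≡4, 47^16≡16, 47^32≡256, 47^64≡156 (mod 467).
47^117 = 47^(64+32+16+4+1) ≡ 395 (mod 467).
Check: 395² = 156025 ≡ 47 (mod 467). The two roots are 72 and 395.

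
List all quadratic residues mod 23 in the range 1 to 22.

Square k = 1,…,11 (k and 23−k give the same square):
1²=1, 2²=4, 3²=9, 4²=16, 5²≡2, 6²≡13, 7²≡3, 8²≡18, 9²≡12, 10²≡8, 11²≡6 (mod 23).
So the quadratic residues mod 23 are {1, 2, 3, 4, 6, 8, 9, 12, 13, 16, 18}.

1,2,3,4,6,8,9,12,13,16,18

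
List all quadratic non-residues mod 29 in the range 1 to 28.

Square k = 1,…,14 (k and 29−k give the same square):
1²=1, 2²=4, 3²=9, 4²=16, 5²=25, 6²≡7, 7²≡20, 8²≡6, 9²≡23, 10²≡13, 11²≡5, 12²≡28, 13²≡24, 14²≡22 (mod 29).
The residues are {1, 4, 5, 6, 7, 9, 13, 16, 20, 22, 23, 24, 25, 28}; the non-residues are the remaining 14 nonzero classes.

2 3 8 10 11 12 14 15 17 18 19 21 26 27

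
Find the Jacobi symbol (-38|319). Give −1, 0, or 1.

First reduce: -38 ≡ 281 (mod 319).
Reciprocity: 281 ≡ 1 and 319 ≡ 3 (mod 4), so (281/319) = +(319/281).
Reduce top mod 281: now compute (38/281).
Pull out 2: since 281 ≡ 1 (mod 8), (2/281) = +1.
Reciprocity: 19 ≡ 3 and 281 ≡ 1 (mod 4), so (19/281) = +(281/19).
Reduce top mod 19: now compute (15/19).
Reciprocity: 15 ≡ 3 and 19 ≡ 3 (mod 4), so (15/19) = −(19/15).
Reduce top mod 15: now compute (4/15).
Pull out 2^2: since 15 ≡ 7 (mod 8), (2/15) = +1, so (2/15)^2 = +1.
Reached (1/15) = 1. Collecting the sign flips along the way, the symbol is -1.

-1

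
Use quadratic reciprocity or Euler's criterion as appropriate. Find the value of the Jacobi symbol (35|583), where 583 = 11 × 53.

1

Reciprocity: 35 ≡ 3 and 583 ≡ 3 (mod 4), so (35/583) = −(583/35).
Reduce top mod 35: now compute (23/35).
Reciprocity: 23 ≡ 3 and 35 ≡ 3 (mod 4), so (23/35) = −(35/23).
Reduce top mod 23: now compute (12/23).
Pull out 2^2: since 23 ≡ 7 (mod 8), (2/23) = +1, so (2/23)^2 = +1.
Reciprocity: 3 ≡ 3 and 23 ≡ 3 (mod 4), so (3/23) = −(23/3).
Reduce top mod 3: now compute (2/3).
Pull out 2: since 3 ≡ 3 (mod 8), (2/3) = -1.
Reached (1/3) = 1. Collecting the sign flips along the way, the symbol is +1.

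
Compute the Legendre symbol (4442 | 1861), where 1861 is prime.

1

First reduce: 4442 ≡ 720 (mod 1861).
Pull out 2^4: since 1861 ≡ 5 (mod 8), (2/1861) = -1, so (2/1861)^4 = +1.
Reciprocity: 45 ≡ 1 and 1861 ≡ 1 (mod 4), so (45/1861) = +(1861/45).
Reduce top mod 45: now compute (16/45).
Pull out 2^4: since 45 ≡ 5 (mod 8), (2/45) = -1, so (2/45)^4 = +1.
Reached (1/45) = 1. Collecting the sign flips along the way, the symbol is +1.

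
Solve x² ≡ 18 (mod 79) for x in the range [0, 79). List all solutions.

27, 52

Since 79 ≡ 3 (mod 4), a square root of 18 is 18^((79+1)/4) = 18^20 mod 79.
Repeated squaring: 18^2≡8, 18^4≡64, 18^8≡67, 18^16≡65 (mod 79).
18^20 = 18^(16+4) ≡ 52 (mod 79).
Check: 52² = 2704 ≡ 18 (mod 79). The two roots are 27 and 52.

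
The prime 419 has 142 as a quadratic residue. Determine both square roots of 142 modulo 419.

155, 264

Since 419 ≡ 3 (mod 4), a square root of 142 is 142^((419+1)/4) = 142^105 mod 419.
Repeated squaring: 142^2≡52, 142^4≡190, 142^8≡66, 142^16≡166, 142^32≡321, 142^64≡386 (mod 419).
142^105 = 142^(64+32+8+1) ≡ 264 (mod 419).
Check: 264² = 69696 ≡ 142 (mod 419). The two roots are 155 and 264.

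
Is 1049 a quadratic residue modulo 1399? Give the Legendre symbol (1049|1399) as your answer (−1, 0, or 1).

-1

Reciprocity: 1049 ≡ 1 and 1399 ≡ 3 (mod 4), so (1049/1399) = +(1399/1049).
Reduce top mod 1049: now compute (350/1049).
Pull out 2: since 1049 ≡ 1 (mod 8), (2/1049) = +1.
Reciprocity: 175 ≡ 3 and 1049 ≡ 1 (mod 4), so (175/1049) = +(1049/175).
Reduce top mod 175: now compute (174/175).
Pull out 2: since 175 ≡ 7 (mod 8), (2/175) = +1.
Reciprocity: 87 ≡ 3 and 175 ≡ 3 (mod 4), so (87/175) = −(175/87).
Reduce top mod 87: now compute (1/87).
Reached (1/87) = 1. Collecting the sign flips along the way, the symbol is -1.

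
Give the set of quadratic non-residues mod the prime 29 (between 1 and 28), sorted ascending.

2 3 8 10 11 12 14 15 17 18 19 21 26 27

Square k = 1,…,14 (k and 29−k give the same square):
1²=1, 2²=4, 3²=9, 4²=16, 5²=25, 6²≡7, 7²≡20, 8²≡6, 9²≡23, 10²≡13, 11²≡5, 12²≡28, 13²≡24, 14²≡22 (mod 29).
The residues are {1, 4, 5, 6, 7, 9, 13, 16, 20, 22, 23, 24, 25, 28}; the non-residues are the remaining 14 nonzero classes.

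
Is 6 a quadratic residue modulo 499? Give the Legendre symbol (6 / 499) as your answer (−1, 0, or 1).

Pull out 2: since 499 ≡ 3 (mod 8), (2/499) = -1.
Reciprocity: 3 ≡ 3 and 499 ≡ 3 (mod 4), so (3/499) = −(499/3).
Reduce top mod 3: now compute (1/3).
Reached (1/3) = 1. Collecting the sign flips along the way, the symbol is +1.

1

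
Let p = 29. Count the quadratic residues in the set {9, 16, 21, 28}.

(9/29) = +1 → QR.
(16/29) = +1 → QR.
(21/29) = -1 → non-residue.
(28/29) = +1 → QR.
Total quadratic residues among the 4: 3.

3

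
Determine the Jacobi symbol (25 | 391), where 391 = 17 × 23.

1

Reciprocity: 25 ≡ 1 and 391 ≡ 3 (mod 4), so (25/391) = +(391/25).
Reduce top mod 25: now compute (16/25).
Pull out 2^4: since 25 ≡ 1 (mod 8), (2/25) = +1, so (2/25)^4 = +1.
Reached (1/25) = 1. Collecting the sign flips along the way, the symbol is +1.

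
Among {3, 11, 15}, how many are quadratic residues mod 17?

1

(3/17) = -1 → non-residue.
(11/17) = -1 → non-residue.
(15/17) = +1 → QR.
Total quadratic residues among the 3: 1.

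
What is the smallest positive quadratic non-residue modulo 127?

(2/127) = +1, so 2 is a residue.
(3/127) = −1, so 3 is the smallest positive non-residue mod 127.

3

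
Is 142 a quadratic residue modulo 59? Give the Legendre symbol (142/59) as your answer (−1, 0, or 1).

-1

Euler's criterion: (142/59) ≡ 24^29 (mod 59).
24^2 ≡ 45 (mod 59)
24^4 ≡ 19 (mod 59)
24^8 ≡ 7 (mod 59)
24^16 ≡ 49 (mod 59)
24^29 = 24^(16+8+4+1) ≡ 58 (mod 59).
Result is 58 ≡ −1, so (142/59) = −1.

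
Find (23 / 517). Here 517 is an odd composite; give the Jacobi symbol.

Reciprocity: 23 ≡ 3 and 517 ≡ 1 (mod 4), so (23/517) = +(517/23).
Reduce top mod 23: now compute (11/23).
Reciprocity: 11 ≡ 3 and 23 ≡ 3 (mod 4), so (11/23) = −(23/11).
Reduce top mod 11: now compute (1/11).
Reached (1/11) = 1. Collecting the sign flips along the way, the symbol is -1.

-1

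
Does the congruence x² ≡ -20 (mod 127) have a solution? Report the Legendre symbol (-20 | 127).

First reduce: -20 ≡ 107 (mod 127).
Reciprocity: 107 ≡ 3 and 127 ≡ 3 (mod 4), so (107/127) = −(127/107).
Reduce top mod 107: now compute (20/107).
Pull out 2^2: since 107 ≡ 3 (mod 8), (2/107) = -1, so (2/107)^2 = +1.
Reciprocity: 5 ≡ 1 and 107 ≡ 3 (mod 4), so (5/107) = +(107/5).
Reduce top mod 5: now compute (2/5).
Pull out 2: since 5 ≡ 5 (mod 8), (2/5) = -1.
Reached (1/5) = 1. Collecting the sign flips along the way, the symbol is +1.

1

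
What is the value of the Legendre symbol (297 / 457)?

-1

Euler's criterion: (297/457) ≡ 297^228 (mod 457).
297^2 ≡ 8 (mod 457)
297^4 ≡ 64 (mod 457)
297^8 ≡ 440 (mod 457)
297^16 ≡ 289 (mod 457)
297^32 ≡ 347 (mod 457)
297^64 ≡ 218 (mod 457)
297^128 ≡ 453 (mod 457)
297^228 = 297^(128+64+32+4) ≡ 456 (mod 457).
Result is 456 ≡ −1, so (297/457) = −1.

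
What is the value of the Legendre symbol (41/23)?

First reduce: 41 ≡ 18 (mod 23).
Pull out 2: since 23 ≡ 7 (mod 8), (2/23) = +1.
Reciprocity: 9 ≡ 1 and 23 ≡ 3 (mod 4), so (9/23) = +(23/9).
Reduce top mod 9: now compute (5/9).
Reciprocity: 5 ≡ 1 and 9 ≡ 1 (mod 4), so (5/9) = +(9/5).
Reduce top mod 5: now compute (4/5).
Pull out 2^2: since 5 ≡ 5 (mod 8), (2/5) = -1, so (2/5)^2 = +1.
Reached (1/5) = 1. Collecting the sign flips along the way, the symbol is +1.

1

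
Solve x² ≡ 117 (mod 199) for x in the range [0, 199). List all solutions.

52, 147

Since 199 ≡ 3 (mod 4), a square root of 117 is 117^((199+1)/4) = 117^50 mod 199.
Repeated squaring: 117^2≡157, 117^4≡172, 117^8≡132, 117^16≡111, 117^32≡182 (mod 199).
117^50 = 117^(32+16+2) ≡ 52 (mod 199).
Check: 52² = 2704 ≡ 117 (mod 199). The two roots are 52 and 147.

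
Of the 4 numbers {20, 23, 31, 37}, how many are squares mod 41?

4

(20/41) = +1 → QR.
(23/41) = +1 → QR.
(31/41) = +1 → QR.
(37/41) = +1 → QR.
Total quadratic residues among the 4: 4.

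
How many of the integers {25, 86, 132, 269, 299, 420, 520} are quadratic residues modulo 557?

(25/557) = +1 → QR.
(86/557) = -1 → non-residue.
(132/557) = +1 → QR.
(269/557) = -1 → non-residue.
(299/557) = +1 → QR.
(420/557) = +1 → QR.
(520/557) = -1 → non-residue.
Total quadratic residues among the 7: 4.

4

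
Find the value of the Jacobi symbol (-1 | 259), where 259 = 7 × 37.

-1

First reduce: -1 ≡ 258 (mod 259).
Pull out 2: since 259 ≡ 3 (mod 8), (2/259) = -1.
Reciprocity: 129 ≡ 1 and 259 ≡ 3 (mod 4), so (129/259) = +(259/129).
Reduce top mod 129: now compute (1/129).
Reached (1/129) = 1. Collecting the sign flips along the way, the symbol is -1.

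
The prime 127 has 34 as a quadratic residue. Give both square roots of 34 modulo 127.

Since 127 ≡ 3 (mod 4), a square root of 34 is 34^((127+1)/4) = 34^32 mod 127.
Repeated squaring: 34^2≡13, 34^4≡42, 34^8≡113, 34^16≡69, 34^32≡62 (mod 127).
34^32 = 34^(32) ≡ 62 (mod 127).
Check: 62² = 3844 ≡ 34 (mod 127). The two roots are 62 and 65.

62, 65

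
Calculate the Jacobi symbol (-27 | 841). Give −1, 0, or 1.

1

First reduce: -27 ≡ 814 (mod 841).
Pull out 2: since 841 ≡ 1 (mod 8), (2/841) = +1.
Reciprocity: 407 ≡ 3 and 841 ≡ 1 (mod 4), so (407/841) = +(841/407).
Reduce top mod 407: now compute (27/407).
Reciprocity: 27 ≡ 3 and 407 ≡ 3 (mod 4), so (27/407) = −(407/27).
Reduce top mod 27: now compute (2/27).
Pull out 2: since 27 ≡ 3 (mod 8), (2/27) = -1.
Reached (1/27) = 1. Collecting the sign flips along the way, the symbol is +1.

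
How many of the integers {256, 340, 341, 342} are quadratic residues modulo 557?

2

(256/557) = +1 → QR.
(340/557) = -1 → non-residue.
(341/557) = +1 → QR.
(342/557) = -1 → non-residue.
Total quadratic residues among the 4: 2.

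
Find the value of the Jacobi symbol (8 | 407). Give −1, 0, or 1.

Pull out 2^3: since 407 ≡ 7 (mod 8), (2/407) = +1, so (2/407)^3 = +1.
Reached (1/407) = 1. Collecting the sign flips along the way, the symbol is +1.

1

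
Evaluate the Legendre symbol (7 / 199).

Euler's criterion: (7/199) ≡ 7^99 (mod 199).
7^2 ≡ 49 (mod 199)
7^4 ≡ 13 (mod 199)
7^8 ≡ 169 (mod 199)
7^16 ≡ 104 (mod 199)
7^32 ≡ 70 (mod 199)
7^64 ≡ 124 (mod 199)
7^99 = 7^(64+32+2+1) ≡ 1 (mod 199).
Result is 1, so (7/199) = 1.

1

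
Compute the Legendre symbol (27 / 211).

-1

Euler's criterion: (27/211) ≡ 27^105 (mod 211).
27^2 ≡ 96 (mod 211)
27^4 ≡ 143 (mod 211)
27^8 ≡ 193 (mod 211)
27^16 ≡ 113 (mod 211)
27^32 ≡ 109 (mod 211)
27^64 ≡ 65 (mod 211)
27^105 = 27^(64+32+8+1) ≡ 210 (mod 211).
Result is 210 ≡ −1, so (27/211) = −1.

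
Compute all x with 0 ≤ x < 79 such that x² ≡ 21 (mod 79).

10, 69

Since 79 ≡ 3 (mod 4), a square root of 21 is 21^((79+1)/4) = 21^20 mod 79.
Repeated squaring: 21^2≡46, 21^4≡62, 21^8≡52, 21^16≡18 (mod 79).
21^20 = 21^(16+4) ≡ 10 (mod 79).
Check: 10² = 100 ≡ 21 (mod 79). The two roots are 10 and 69.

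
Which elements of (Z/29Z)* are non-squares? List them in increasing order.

Square k = 1,…,14 (k and 29−k give the same square):
1²=1, 2²=4, 3²=9, 4²=16, 5²=25, 6²≡7, 7²≡20, 8²≡6, 9²≡23, 10²≡13, 11²≡5, 12²≡28, 13²≡24, 14²≡22 (mod 29).
The residues are {1, 4, 5, 6, 7, 9, 13, 16, 20, 22, 23, 24, 25, 28}; the non-residues are the remaining 14 nonzero classes.

2,3,8,10,11,12,14,15,17,18,19,21,26,27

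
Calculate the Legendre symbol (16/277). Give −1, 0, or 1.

1

Euler's criterion: (16/277) ≡ 16^138 (mod 277).
16^2 ≡ 256 (mod 277)
16^4 ≡ 164 (mod 277)
16^8 ≡ 27 (mod 277)
16^16 ≡ 175 (mod 277)
16^32 ≡ 155 (mod 277)
16^64 ≡ 203 (mod 277)
16^128 ≡ 213 (mod 277)
16^138 = 16^(128+8+2) ≡ 1 (mod 277).
Result is 1, so (16/277) = 1.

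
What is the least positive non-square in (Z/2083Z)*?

2

(2/2083) = −1, so 2 is the smallest positive non-residue mod 2083.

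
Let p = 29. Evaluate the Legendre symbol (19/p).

Euler's criterion: (19/29) ≡ 19^14 (mod 29).
19^2 ≡ 13 (mod 29)
19^4 ≡ 24 (mod 29)
19^8 ≡ 25 (mod 29)
19^14 = 19^(8+4+2) ≡ 28 (mod 29).
Result is 28 ≡ −1, so (19/29) = −1.

-1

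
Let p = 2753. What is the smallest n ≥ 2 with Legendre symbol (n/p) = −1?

(2/2753) = +1, so 2 is a residue.
(3/2753) = −1, so 3 is the smallest positive non-residue mod 2753.

3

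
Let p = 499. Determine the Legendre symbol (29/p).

Reciprocity: 29 ≡ 1 and 499 ≡ 3 (mod 4), so (29/499) = +(499/29).
Reduce top mod 29: now compute (6/29).
Pull out 2: since 29 ≡ 5 (mod 8), (2/29) = -1.
Reciprocity: 3 ≡ 3 and 29 ≡ 1 (mod 4), so (3/29) = +(29/3).
Reduce top mod 3: now compute (2/3).
Pull out 2: since 3 ≡ 3 (mod 8), (2/3) = -1.
Reached (1/3) = 1. Collecting the sign flips along the way, the symbol is +1.

1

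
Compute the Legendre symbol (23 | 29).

1

Reciprocity: 23 ≡ 3 and 29 ≡ 1 (mod 4), so (23/29) = +(29/23).
Reduce top mod 23: now compute (6/23).
Pull out 2: since 23 ≡ 7 (mod 8), (2/23) = +1.
Reciprocity: 3 ≡ 3 and 23 ≡ 3 (mod 4), so (3/23) = −(23/3).
Reduce top mod 3: now compute (2/3).
Pull out 2: since 3 ≡ 3 (mod 8), (2/3) = -1.
Reached (1/3) = 1. Collecting the sign flips along the way, the symbol is +1.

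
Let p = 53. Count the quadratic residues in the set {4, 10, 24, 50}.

(4/53) = +1 → QR.
(10/53) = +1 → QR.
(24/53) = +1 → QR.
(50/53) = -1 → non-residue.
Total quadratic residues among the 4: 3.

3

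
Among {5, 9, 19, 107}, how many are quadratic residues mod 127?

(5/127) = -1 → non-residue.
(9/127) = +1 → QR.
(19/127) = +1 → QR.
(107/127) = +1 → QR.
Total quadratic residues among the 4: 3.

3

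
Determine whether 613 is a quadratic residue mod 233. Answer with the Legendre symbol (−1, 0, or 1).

First reduce: 613 ≡ 147 (mod 233).
Reciprocity: 147 ≡ 3 and 233 ≡ 1 (mod 4), so (147/233) = +(233/147).
Reduce top mod 147: now compute (86/147).
Pull out 2: since 147 ≡ 3 (mod 8), (2/147) = -1.
Reciprocity: 43 ≡ 3 and 147 ≡ 3 (mod 4), so (43/147) = −(147/43).
Reduce top mod 43: now compute (18/43).
Pull out 2: since 43 ≡ 3 (mod 8), (2/43) = -1.
Reciprocity: 9 ≡ 1 and 43 ≡ 3 (mod 4), so (9/43) = +(43/9).
Reduce top mod 9: now compute (7/9).
Reciprocity: 7 ≡ 3 and 9 ≡ 1 (mod 4), so (7/9) = +(9/7).
Reduce top mod 7: now compute (2/7).
Pull out 2: since 7 ≡ 7 (mod 8), (2/7) = +1.
Reached (1/7) = 1. Collecting the sign flips along the way, the symbol is -1.

-1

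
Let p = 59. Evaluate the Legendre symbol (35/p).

1

Euler's criterion: (35/59) ≡ 35^29 (mod 59).
35^2 ≡ 45 (mod 59)
35^4 ≡ 19 (mod 59)
35^8 ≡ 7 (mod 59)
35^16 ≡ 49 (mod 59)
35^29 = 35^(16+8+4+1) ≡ 1 (mod 59).
Result is 1, so (35/59) = 1.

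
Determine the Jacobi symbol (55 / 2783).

Reciprocity: 55 ≡ 3 and 2783 ≡ 3 (mod 4), so (55/2783) = −(2783/55).
Reduce top mod 55: now compute (33/55).
Reciprocity: 33 ≡ 1 and 55 ≡ 3 (mod 4), so (33/55) = +(55/33).
Reduce top mod 33: now compute (22/33).
Pull out 2: since 33 ≡ 1 (mod 8), (2/33) = +1.
Reciprocity: 11 ≡ 3 and 33 ≡ 1 (mod 4), so (11/33) = +(33/11).
Reduce top mod 11: now compute (0/11).
Top reduces to 0: gcd > 1, so the symbol is 0.

0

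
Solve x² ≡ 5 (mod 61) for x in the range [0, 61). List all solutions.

26, 35

61 ≡ 1 (mod 4), so we find a root by search.
Trying successive values, 26² = 676 ≡ 5 (mod 61). The other root is 61 − 26 = 35.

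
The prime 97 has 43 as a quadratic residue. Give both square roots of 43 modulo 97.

97 ≡ 1 (mod 4), so we find a root by search.
Trying successive values, 25² = 625 ≡ 43 (mod 97). The other root is 97 − 25 = 72.

25, 72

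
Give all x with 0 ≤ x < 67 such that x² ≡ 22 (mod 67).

Since 67 ≡ 3 (mod 4), a square root of 22 is 22^((67+1)/4) = 22^17 mod 67.
Repeated squaring: 22^2≡15, 22^4≡24, 22^8≡40, 22^16≡59 (mod 67).
22^17 = 22^(16+1) ≡ 25 (mod 67).
Check: 25² = 625 ≡ 22 (mod 67). The two roots are 25 and 42.

25, 42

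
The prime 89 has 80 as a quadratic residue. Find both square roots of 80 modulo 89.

89 ≡ 1 (mod 4), so we find a root by search.
Trying successive values, 13² = 169 ≡ 80 (mod 89). The other root is 89 − 13 = 76.

13, 76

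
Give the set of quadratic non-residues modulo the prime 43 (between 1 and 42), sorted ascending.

Square k = 1,…,21 (k and 43−k give the same square):
1²=1, 2²=4, 3²=9, 4²=16, 5²=25, 6²=36, 7²≡6, 8²≡21, 9²≡38, 10²≡14, 11²≡35, 12²≡15, 13²≡40, 14²≡24, 15²≡10, 16²≡41, 17²≡31, 18²≡23, 19²≡17, 20²≡13, 21²≡11 (mod 43).
The residues are {1, 4, 6, 9, 10, 11, 13, 14, 15, 16, 17, 21, 23, 24, 25, 31, 35, 36, 38, 40, 41}; the non-residues are the remaining 21 nonzero classes.

2 3 5 7 8 12 18 19 20 22 26 27 28 29 30 32 33 34 37 39 42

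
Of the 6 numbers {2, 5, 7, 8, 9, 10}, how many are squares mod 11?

2

(2/11) = -1 → non-residue.
(5/11) = +1 → QR.
(7/11) = -1 → non-residue.
(8/11) = -1 → non-residue.
(9/11) = +1 → QR.
(10/11) = -1 → non-residue.
Total quadratic residues among the 6: 2.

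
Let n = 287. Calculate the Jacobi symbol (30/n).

-1

Pull out 2: since 287 ≡ 7 (mod 8), (2/287) = +1.
Reciprocity: 15 ≡ 3 and 287 ≡ 3 (mod 4), so (15/287) = −(287/15).
Reduce top mod 15: now compute (2/15).
Pull out 2: since 15 ≡ 7 (mod 8), (2/15) = +1.
Reached (1/15) = 1. Collecting the sign flips along the way, the symbol is -1.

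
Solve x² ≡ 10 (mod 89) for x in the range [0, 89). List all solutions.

89 ≡ 1 (mod 4), so we find a root by search.
Trying successive values, 30² = 900 ≡ 10 (mod 89). The other root is 89 − 30 = 59.

30, 59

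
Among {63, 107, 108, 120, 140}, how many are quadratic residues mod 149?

(63/149) = +1 → QR.
(107/149) = +1 → QR.
(108/149) = -1 → non-residue.
(120/149) = +1 → QR.
(140/149) = +1 → QR.
Total quadratic residues among the 5: 4.

4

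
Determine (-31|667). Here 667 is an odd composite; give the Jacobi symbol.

1

First reduce: -31 ≡ 636 (mod 667).
Pull out 2^2: since 667 ≡ 3 (mod 8), (2/667) = -1, so (2/667)^2 = +1.
Reciprocity: 159 ≡ 3 and 667 ≡ 3 (mod 4), so (159/667) = −(667/159).
Reduce top mod 159: now compute (31/159).
Reciprocity: 31 ≡ 3 and 159 ≡ 3 (mod 4), so (31/159) = −(159/31).
Reduce top mod 31: now compute (4/31).
Pull out 2^2: since 31 ≡ 7 (mod 8), (2/31) = +1, so (2/31)^2 = +1.
Reached (1/31) = 1. Collecting the sign flips along the way, the symbol is +1.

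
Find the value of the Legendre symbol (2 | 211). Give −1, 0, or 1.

-1

Pull out 2: since 211 ≡ 3 (mod 8), (2/211) = -1.
Reached (1/211) = 1. Collecting the sign flips along the way, the symbol is -1.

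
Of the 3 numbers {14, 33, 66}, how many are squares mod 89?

0

(14/89) = -1 → non-residue.
(33/89) = -1 → non-residue.
(66/89) = -1 → non-residue.
Total quadratic residues among the 3: 0.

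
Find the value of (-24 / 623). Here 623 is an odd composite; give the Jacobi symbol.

-1

First reduce: -24 ≡ 599 (mod 623).
Reciprocity: 599 ≡ 3 and 623 ≡ 3 (mod 4), so (599/623) = −(623/599).
Reduce top mod 599: now compute (24/599).
Pull out 2^3: since 599 ≡ 7 (mod 8), (2/599) = +1, so (2/599)^3 = +1.
Reciprocity: 3 ≡ 3 and 599 ≡ 3 (mod 4), so (3/599) = −(599/3).
Reduce top mod 3: now compute (2/3).
Pull out 2: since 3 ≡ 3 (mod 8), (2/3) = -1.
Reached (1/3) = 1. Collecting the sign flips along the way, the symbol is -1.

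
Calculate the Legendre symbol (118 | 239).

Pull out 2: since 239 ≡ 7 (mod 8), (2/239) = +1.
Reciprocity: 59 ≡ 3 and 239 ≡ 3 (mod 4), so (59/239) = −(239/59).
Reduce top mod 59: now compute (3/59).
Reciprocity: 3 ≡ 3 and 59 ≡ 3 (mod 4), so (3/59) = −(59/3).
Reduce top mod 3: now compute (2/3).
Pull out 2: since 3 ≡ 3 (mod 8), (2/3) = -1.
Reached (1/3) = 1. Collecting the sign flips along the way, the symbol is -1.

-1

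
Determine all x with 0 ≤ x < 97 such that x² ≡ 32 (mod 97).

41, 56

97 ≡ 1 (mod 4), so we find a root by search.
Trying successive values, 41² = 1681 ≡ 32 (mod 97). The other root is 97 − 41 = 56.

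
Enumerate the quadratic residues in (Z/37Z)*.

Square k = 1,…,18 (k and 37−k give the same square):
1²=1, 2²=4, 3²=9, 4²=16, 5²=25, 6²=36, 7²≡12, 8²≡27, 9²≡7, 10²≡26, 11²≡10, 12²≡33, 13²≡21, 14²≡11, 15²≡3, 16²≡34, 17²≡30, 18²≡28 (mod 37).
So the quadratic residues mod 37 are {1, 3, 4, 7, 9, 10, 11, 12, 16, 21, 25, 26, 27, 28, 30, 33, 34, 36}.

1 3 4 7 9 10 11 12 16 21 25 26 27 28 30 33 34 36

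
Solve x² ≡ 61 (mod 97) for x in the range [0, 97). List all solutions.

35, 62

97 ≡ 1 (mod 4), so we find a root by search.
Trying successive values, 35² = 1225 ≡ 61 (mod 97). The other root is 97 − 35 = 62.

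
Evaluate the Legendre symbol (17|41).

Reciprocity: 17 ≡ 1 and 41 ≡ 1 (mod 4), so (17/41) = +(41/17).
Reduce top mod 17: now compute (7/17).
Reciprocity: 7 ≡ 3 and 17 ≡ 1 (mod 4), so (7/17) = +(17/7).
Reduce top mod 7: now compute (3/7).
Reciprocity: 3 ≡ 3 and 7 ≡ 3 (mod 4), so (3/7) = −(7/3).
Reduce top mod 3: now compute (1/3).
Reached (1/3) = 1. Collecting the sign flips along the way, the symbol is -1.

-1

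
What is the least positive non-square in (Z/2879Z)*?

7

(2/2879) = +1, so 2 is a residue.
(3/2879) = +1, so 3 is a residue.
(4/2879) = +1, so 4 is a residue.
(5/2879) = +1, so 5 is a residue.
(6/2879) = +1, so 6 is a residue.
(7/2879) = −1, so 7 is the smallest positive non-residue mod 2879.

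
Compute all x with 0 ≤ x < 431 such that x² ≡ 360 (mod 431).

Since 431 ≡ 3 (mod 4), a square root of 360 is 360^((431+1)/4) = 360^108 mod 431.
Repeated squaring: 360^2≡300, 360^4≡352, 360^8≡207, 360^16≡180, 360^32≡75, 360^64≡22 (mod 431).
360^108 = 360^(64+32+8+4) ≡ 305 (mod 431).
Check: 305² = 93025 ≡ 360 (mod 431). The two roots are 126 and 305.

126, 305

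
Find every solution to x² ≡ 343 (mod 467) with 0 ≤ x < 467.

96, 371

Since 467 ≡ 3 (mod 4), a square root of 343 is 343^((467+1)/4) = 343^117 mod 467.
Repeated squaring: 343^2≡432, 343^4≡291, 343^8≡154, 343^16≡366, 343^32≡394, 343^64≡192 (mod 467).
343^117 = 343^(64+32+16+4+1) ≡ 371 (mod 467).
Check: 371² = 137641 ≡ 343 (mod 467). The two roots are 96 and 371.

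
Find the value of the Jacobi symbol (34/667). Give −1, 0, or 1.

-1

Pull out 2: since 667 ≡ 3 (mod 8), (2/667) = -1.
Reciprocity: 17 ≡ 1 and 667 ≡ 3 (mod 4), so (17/667) = +(667/17).
Reduce top mod 17: now compute (4/17).
Pull out 2^2: since 17 ≡ 1 (mod 8), (2/17) = +1, so (2/17)^2 = +1.
Reached (1/17) = 1. Collecting the sign flips along the way, the symbol is -1.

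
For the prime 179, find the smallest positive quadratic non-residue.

(2/179) = −1, so 2 is the smallest positive non-residue mod 179.

2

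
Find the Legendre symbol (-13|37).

Euler's criterion: (-13/37) ≡ 24^18 (mod 37).
24^2 ≡ 21 (mod 37)
24^4 ≡ 34 (mod 37)
24^8 ≡ 9 (mod 37)
24^16 ≡ 7 (mod 37)
24^18 = 24^(16+2) ≡ 36 (mod 37).
Result is 36 ≡ −1, so (-13/37) = −1.

-1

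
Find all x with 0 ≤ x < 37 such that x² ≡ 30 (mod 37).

37 ≡ 1 (mod 4), so we find a root by search.
Trying successive values, 17² = 289 ≡ 30 (mod 37). The other root is 37 − 17 = 20.

17, 20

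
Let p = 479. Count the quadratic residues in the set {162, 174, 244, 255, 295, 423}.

2

(162/479) = +1 → QR.
(174/479) = -1 → non-residue.
(244/479) = +1 → QR.
(255/479) = -1 → non-residue.
(295/479) = -1 → non-residue.
(423/479) = -1 → non-residue.
Total quadratic residues among the 6: 2.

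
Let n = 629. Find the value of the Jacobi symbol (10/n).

-1

Pull out 2: since 629 ≡ 5 (mod 8), (2/629) = -1.
Reciprocity: 5 ≡ 1 and 629 ≡ 1 (mod 4), so (5/629) = +(629/5).
Reduce top mod 5: now compute (4/5).
Pull out 2^2: since 5 ≡ 5 (mod 8), (2/5) = -1, so (2/5)^2 = +1.
Reached (1/5) = 1. Collecting the sign flips along the way, the symbol is -1.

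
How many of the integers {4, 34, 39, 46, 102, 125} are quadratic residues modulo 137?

(4/137) = +1 → QR.
(34/137) = +1 → QR.
(39/137) = +1 → QR.
(46/137) = -1 → non-residue.
(102/137) = -1 → non-residue.
(125/137) = -1 → non-residue.
Total quadratic residues among the 6: 3.

3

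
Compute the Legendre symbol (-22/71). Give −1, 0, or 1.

First reduce: -22 ≡ 49 (mod 71).
Reciprocity: 49 ≡ 1 and 71 ≡ 3 (mod 4), so (49/71) = +(71/49).
Reduce top mod 49: now compute (22/49).
Pull out 2: since 49 ≡ 1 (mod 8), (2/49) = +1.
Reciprocity: 11 ≡ 3 and 49 ≡ 1 (mod 4), so (11/49) = +(49/11).
Reduce top mod 11: now compute (5/11).
Reciprocity: 5 ≡ 1 and 11 ≡ 3 (mod 4), so (5/11) = +(11/5).
Reduce top mod 5: now compute (1/5).
Reached (1/5) = 1. Collecting the sign flips along the way, the symbol is +1.

1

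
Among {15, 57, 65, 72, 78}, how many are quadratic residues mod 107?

1

(15/107) = -1 → non-residue.
(57/107) = +1 → QR.
(65/107) = -1 → non-residue.
(72/107) = -1 → non-residue.
(78/107) = -1 → non-residue.
Total quadratic residues among the 5: 1.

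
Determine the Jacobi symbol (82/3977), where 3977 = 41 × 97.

0

Pull out 2: since 3977 ≡ 1 (mod 8), (2/3977) = +1.
Reciprocity: 41 ≡ 1 and 3977 ≡ 1 (mod 4), so (41/3977) = +(3977/41).
Reduce top mod 41: now compute (0/41).
Top reduces to 0: gcd > 1, so the symbol is 0.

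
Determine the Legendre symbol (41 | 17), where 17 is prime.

-1

Euler's criterion: (41/17) ≡ 7^8 (mod 17).
7^2 ≡ 15 (mod 17)
7^4 ≡ 4 (mod 17)
7^8 ≡ 16 (mod 17)
7^8 = 7^(8) ≡ 16 (mod 17).
Result is 16 ≡ −1, so (41/17) = −1.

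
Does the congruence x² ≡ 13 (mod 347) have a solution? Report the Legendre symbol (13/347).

1

Reciprocity: 13 ≡ 1 and 347 ≡ 3 (mod 4), so (13/347) = +(347/13).
Reduce top mod 13: now compute (9/13).
Reciprocity: 9 ≡ 1 and 13 ≡ 1 (mod 4), so (9/13) = +(13/9).
Reduce top mod 9: now compute (4/9).
Pull out 2^2: since 9 ≡ 1 (mod 8), (2/9) = +1, so (2/9)^2 = +1.
Reached (1/9) = 1. Collecting the sign flips along the way, the symbol is +1.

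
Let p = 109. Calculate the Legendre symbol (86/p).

Pull out 2: since 109 ≡ 5 (mod 8), (2/109) = -1.
Reciprocity: 43 ≡ 3 and 109 ≡ 1 (mod 4), so (43/109) = +(109/43).
Reduce top mod 43: now compute (23/43).
Reciprocity: 23 ≡ 3 and 43 ≡ 3 (mod 4), so (23/43) = −(43/23).
Reduce top mod 23: now compute (20/23).
Pull out 2^2: since 23 ≡ 7 (mod 8), (2/23) = +1, so (2/23)^2 = +1.
Reciprocity: 5 ≡ 1 and 23 ≡ 3 (mod 4), so (5/23) = +(23/5).
Reduce top mod 5: now compute (3/5).
Reciprocity: 3 ≡ 3 and 5 ≡ 1 (mod 4), so (3/5) = +(5/3).
Reduce top mod 3: now compute (2/3).
Pull out 2: since 3 ≡ 3 (mod 8), (2/3) = -1.
Reached (1/3) = 1. Collecting the sign flips along the way, the symbol is -1.

-1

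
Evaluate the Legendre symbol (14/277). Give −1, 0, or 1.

-1

Euler's criterion: (14/277) ≡ 14^138 (mod 277).
14^2 ≡ 196 (mod 277)
14^4 ≡ 190 (mod 277)
14^8 ≡ 90 (mod 277)
14^16 ≡ 67 (mod 277)
14^32 ≡ 57 (mod 277)
14^64 ≡ 202 (mod 277)
14^128 ≡ 85 (mod 277)
14^138 = 14^(128+8+2) ≡ 276 (mod 277).
Result is 276 ≡ −1, so (14/277) = −1.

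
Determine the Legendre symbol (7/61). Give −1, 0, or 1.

Reciprocity: 7 ≡ 3 and 61 ≡ 1 (mod 4), so (7/61) = +(61/7).
Reduce top mod 7: now compute (5/7).
Reciprocity: 5 ≡ 1 and 7 ≡ 3 (mod 4), so (5/7) = +(7/5).
Reduce top mod 5: now compute (2/5).
Pull out 2: since 5 ≡ 5 (mod 8), (2/5) = -1.
Reached (1/5) = 1. Collecting the sign flips along the way, the symbol is -1.

-1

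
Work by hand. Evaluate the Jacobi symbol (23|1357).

0

Reciprocity: 23 ≡ 3 and 1357 ≡ 1 (mod 4), so (23/1357) = +(1357/23).
Reduce top mod 23: now compute (0/23).
Top reduces to 0: gcd > 1, so the symbol is 0.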